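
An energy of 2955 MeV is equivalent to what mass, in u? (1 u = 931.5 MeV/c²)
m = E/c² = 3.172 u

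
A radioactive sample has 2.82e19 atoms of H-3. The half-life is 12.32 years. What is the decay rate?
A = λN = 1.587e18 decays/year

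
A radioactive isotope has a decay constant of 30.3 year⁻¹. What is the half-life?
t½ = ln(2)/λ = 0.02288 years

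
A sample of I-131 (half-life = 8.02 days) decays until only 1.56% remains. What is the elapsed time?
t = t½ × log₂(N₀/N) = 48.14 days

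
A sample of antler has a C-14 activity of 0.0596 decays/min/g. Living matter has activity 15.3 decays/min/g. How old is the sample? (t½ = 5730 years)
Age = t½ × log₂(A₀/A) = 45860 years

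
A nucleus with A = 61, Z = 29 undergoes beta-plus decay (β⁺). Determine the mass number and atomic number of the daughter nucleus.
Daughter: A = 61, Z = 28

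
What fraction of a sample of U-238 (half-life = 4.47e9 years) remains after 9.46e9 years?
N/N₀ = (1/2)^(t/t½) = 0.2306 = 23.1%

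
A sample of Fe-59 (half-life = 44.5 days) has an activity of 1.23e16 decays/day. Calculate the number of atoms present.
N = A/λ = 7.897e17 atoms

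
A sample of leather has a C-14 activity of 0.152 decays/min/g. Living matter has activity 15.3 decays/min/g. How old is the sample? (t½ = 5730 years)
Age = t½ × log₂(A₀/A) = 38120 years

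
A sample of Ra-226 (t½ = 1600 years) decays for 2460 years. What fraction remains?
N/N₀ = (1/2)^(t/t½) = 0.3445 = 34.4%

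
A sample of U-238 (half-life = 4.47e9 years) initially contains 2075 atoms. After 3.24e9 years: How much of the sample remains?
N = N₀(1/2)^(t/t½) = 1256 atoms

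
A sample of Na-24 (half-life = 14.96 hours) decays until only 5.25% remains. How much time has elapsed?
t = t½ × log₂(N₀/N) = 63.6 hours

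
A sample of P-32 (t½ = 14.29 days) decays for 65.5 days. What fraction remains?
N/N₀ = (1/2)^(t/t½) = 0.04171 = 4.17%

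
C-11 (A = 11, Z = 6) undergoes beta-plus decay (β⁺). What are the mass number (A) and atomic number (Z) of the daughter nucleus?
Daughter: A = 11, Z = 5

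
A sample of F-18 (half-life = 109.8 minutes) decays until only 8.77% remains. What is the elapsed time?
t = t½ × log₂(N₀/N) = 385.5 minutes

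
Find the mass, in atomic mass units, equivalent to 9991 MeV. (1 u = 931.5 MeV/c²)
m = E/c² = 10.73 u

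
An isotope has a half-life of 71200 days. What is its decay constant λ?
λ = ln(2)/t½ = 9.735e-6 day⁻¹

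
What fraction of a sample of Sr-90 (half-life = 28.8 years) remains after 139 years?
N/N₀ = (1/2)^(t/t½) = 0.03525 = 3.52%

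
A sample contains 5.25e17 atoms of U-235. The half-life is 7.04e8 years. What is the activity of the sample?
A = λN = 5.169e8 decays/year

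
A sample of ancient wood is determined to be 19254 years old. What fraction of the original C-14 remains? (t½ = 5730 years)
N/N₀ = (1/2)^(t/t½) = 0.09738 = 9.74%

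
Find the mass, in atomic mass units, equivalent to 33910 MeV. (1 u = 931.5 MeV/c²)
m = E/c² = 36.4 u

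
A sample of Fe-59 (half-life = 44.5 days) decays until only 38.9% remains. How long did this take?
t = t½ × log₂(N₀/N) = 60.62 days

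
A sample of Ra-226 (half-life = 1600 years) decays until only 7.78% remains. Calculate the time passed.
t = t½ × log₂(N₀/N) = 5895 years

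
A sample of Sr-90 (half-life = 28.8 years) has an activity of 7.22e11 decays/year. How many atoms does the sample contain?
N = A/λ = 3e13 atoms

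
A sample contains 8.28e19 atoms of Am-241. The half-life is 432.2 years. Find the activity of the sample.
A = λN = 1.328e17 decays/year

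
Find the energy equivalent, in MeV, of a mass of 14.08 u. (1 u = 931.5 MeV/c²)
E = mc² = 13120 MeV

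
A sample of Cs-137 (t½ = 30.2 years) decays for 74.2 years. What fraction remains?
N/N₀ = (1/2)^(t/t½) = 0.1821 = 18.2%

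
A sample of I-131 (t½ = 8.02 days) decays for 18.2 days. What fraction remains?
N/N₀ = (1/2)^(t/t½) = 0.2074 = 20.7%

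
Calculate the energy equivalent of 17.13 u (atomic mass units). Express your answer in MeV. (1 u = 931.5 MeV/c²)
E = mc² = 15960 MeV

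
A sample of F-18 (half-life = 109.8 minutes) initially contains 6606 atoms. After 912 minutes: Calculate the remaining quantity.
N = N₀(1/2)^(t/t½) = 20.87 atoms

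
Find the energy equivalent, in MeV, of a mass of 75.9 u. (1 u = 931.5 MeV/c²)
E = mc² = 70700 MeV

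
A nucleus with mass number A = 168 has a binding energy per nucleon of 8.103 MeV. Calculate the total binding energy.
B.E. = 8.103 × 168 = 1361 MeV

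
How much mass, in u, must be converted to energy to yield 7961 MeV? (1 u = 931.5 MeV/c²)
m = E/c² = 8.546 u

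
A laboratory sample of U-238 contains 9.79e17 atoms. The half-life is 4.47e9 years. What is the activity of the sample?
A = λN = 1.518e8 decays/year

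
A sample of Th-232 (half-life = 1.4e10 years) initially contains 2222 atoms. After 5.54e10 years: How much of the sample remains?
N = N₀(1/2)^(t/t½) = 143.1 atoms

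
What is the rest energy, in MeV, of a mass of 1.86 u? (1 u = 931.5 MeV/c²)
E = mc² = 1733 MeV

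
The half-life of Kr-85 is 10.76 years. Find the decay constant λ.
λ = ln(2)/t½ = 0.06442 year⁻¹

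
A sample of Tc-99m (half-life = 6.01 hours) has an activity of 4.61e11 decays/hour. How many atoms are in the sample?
N = A/λ = 3.997e12 atoms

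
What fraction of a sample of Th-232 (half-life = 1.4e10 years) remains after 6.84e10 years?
N/N₀ = (1/2)^(t/t½) = 0.03383 = 3.38%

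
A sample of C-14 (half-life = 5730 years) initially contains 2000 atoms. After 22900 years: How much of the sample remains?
N = N₀(1/2)^(t/t½) = 125.3 atoms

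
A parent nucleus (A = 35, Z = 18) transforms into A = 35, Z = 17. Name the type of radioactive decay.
ΔA = 0, ΔZ = -1 ⇒ beta-plus decay (β⁺) or electron capture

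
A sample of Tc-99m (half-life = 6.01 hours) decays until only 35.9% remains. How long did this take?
t = t½ × log₂(N₀/N) = 8.882 hours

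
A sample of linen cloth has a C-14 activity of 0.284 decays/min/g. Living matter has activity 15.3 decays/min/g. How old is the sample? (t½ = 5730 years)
Age = t½ × log₂(A₀/A) = 32960 years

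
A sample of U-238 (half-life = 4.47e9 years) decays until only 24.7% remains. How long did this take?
t = t½ × log₂(N₀/N) = 9.018e9 years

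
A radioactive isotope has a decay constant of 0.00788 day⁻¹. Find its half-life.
t½ = ln(2)/λ = 87.96 days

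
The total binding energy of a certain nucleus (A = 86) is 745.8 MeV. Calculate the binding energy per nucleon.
B.E./A = 745.8/86 = 8.672 MeV/nucleon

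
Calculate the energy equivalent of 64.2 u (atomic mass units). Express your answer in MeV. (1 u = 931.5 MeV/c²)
E = mc² = 59800 MeV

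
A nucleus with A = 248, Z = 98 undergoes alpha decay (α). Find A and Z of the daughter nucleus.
Daughter: A = 244, Z = 96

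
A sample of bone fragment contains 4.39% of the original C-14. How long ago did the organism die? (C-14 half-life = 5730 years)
Age = t½ × log₂(1/ratio) = 25840 years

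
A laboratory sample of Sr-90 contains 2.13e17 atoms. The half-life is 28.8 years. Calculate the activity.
A = λN = 5.126e15 decays/year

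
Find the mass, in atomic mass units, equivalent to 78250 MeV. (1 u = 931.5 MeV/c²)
m = E/c² = 84 u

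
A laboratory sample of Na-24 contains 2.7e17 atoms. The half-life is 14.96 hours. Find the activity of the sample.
A = λN = 1.251e16 decays/hour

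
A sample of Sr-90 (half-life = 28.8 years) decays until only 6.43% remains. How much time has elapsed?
t = t½ × log₂(N₀/N) = 114 years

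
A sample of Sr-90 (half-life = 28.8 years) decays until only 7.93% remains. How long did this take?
t = t½ × log₂(N₀/N) = 105.3 years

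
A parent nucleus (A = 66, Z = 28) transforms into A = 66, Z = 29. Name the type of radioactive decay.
ΔA = 0, ΔZ = +1 ⇒ beta-minus decay (β⁻)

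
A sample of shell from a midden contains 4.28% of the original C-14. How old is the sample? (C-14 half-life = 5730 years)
Age = t½ × log₂(1/ratio) = 26050 years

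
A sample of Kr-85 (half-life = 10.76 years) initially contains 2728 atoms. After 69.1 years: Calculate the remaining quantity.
N = N₀(1/2)^(t/t½) = 31.82 atoms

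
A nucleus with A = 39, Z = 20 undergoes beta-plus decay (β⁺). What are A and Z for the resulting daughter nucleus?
Daughter: A = 39, Z = 19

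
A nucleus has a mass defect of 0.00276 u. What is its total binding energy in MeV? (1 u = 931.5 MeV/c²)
B.E. = Δm × 931.5 = 2.571 MeV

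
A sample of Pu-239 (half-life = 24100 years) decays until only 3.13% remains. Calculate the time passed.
t = t½ × log₂(N₀/N) = 1.204e5 years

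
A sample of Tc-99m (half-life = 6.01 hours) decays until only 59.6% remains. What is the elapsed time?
t = t½ × log₂(N₀/N) = 4.487 hours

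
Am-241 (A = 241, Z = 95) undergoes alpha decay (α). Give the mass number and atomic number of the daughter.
Daughter: A = 237, Z = 93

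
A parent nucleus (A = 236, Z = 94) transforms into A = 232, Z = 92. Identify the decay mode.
ΔA = -4, ΔZ = -2 ⇒ alpha decay (α)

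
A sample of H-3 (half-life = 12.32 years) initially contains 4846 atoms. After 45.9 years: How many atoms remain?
N = N₀(1/2)^(t/t½) = 366.3 atoms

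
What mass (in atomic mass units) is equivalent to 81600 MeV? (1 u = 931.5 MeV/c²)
m = E/c² = 87.6 u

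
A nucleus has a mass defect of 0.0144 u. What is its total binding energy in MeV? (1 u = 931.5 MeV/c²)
B.E. = Δm × 931.5 = 13.41 MeV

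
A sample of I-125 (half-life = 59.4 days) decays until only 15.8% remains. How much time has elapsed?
t = t½ × log₂(N₀/N) = 158.1 days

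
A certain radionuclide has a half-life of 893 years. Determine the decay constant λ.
λ = ln(2)/t½ = 7.762e-4 year⁻¹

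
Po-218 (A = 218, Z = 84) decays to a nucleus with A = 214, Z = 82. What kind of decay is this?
ΔA = -4, ΔZ = -2 ⇒ alpha decay (α)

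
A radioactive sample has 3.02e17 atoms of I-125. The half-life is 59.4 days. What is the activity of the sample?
A = λN = 3.524e15 decays/day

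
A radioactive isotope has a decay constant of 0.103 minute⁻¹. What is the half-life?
t½ = ln(2)/λ = 6.73 minutes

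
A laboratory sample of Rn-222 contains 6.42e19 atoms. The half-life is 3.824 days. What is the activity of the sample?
A = λN = 1.164e19 decays/day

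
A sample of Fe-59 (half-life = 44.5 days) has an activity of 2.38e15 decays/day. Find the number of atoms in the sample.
N = A/λ = 1.528e17 atoms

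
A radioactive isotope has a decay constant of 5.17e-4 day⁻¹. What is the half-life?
t½ = ln(2)/λ = 1341 days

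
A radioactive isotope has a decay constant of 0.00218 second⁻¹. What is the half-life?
t½ = ln(2)/λ = 318 seconds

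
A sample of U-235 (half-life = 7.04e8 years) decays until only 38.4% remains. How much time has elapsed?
t = t½ × log₂(N₀/N) = 9.721e8 years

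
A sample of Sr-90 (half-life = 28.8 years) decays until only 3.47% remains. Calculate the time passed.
t = t½ × log₂(N₀/N) = 139.6 years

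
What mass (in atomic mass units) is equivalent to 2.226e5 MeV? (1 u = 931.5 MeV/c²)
m = E/c² = 239 u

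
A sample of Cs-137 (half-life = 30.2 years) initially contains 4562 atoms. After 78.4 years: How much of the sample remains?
N = N₀(1/2)^(t/t½) = 754.5 atoms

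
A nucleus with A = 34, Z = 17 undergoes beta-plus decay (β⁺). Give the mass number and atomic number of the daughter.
Daughter: A = 34, Z = 16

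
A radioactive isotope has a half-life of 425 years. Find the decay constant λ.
λ = ln(2)/t½ = 0.001631 year⁻¹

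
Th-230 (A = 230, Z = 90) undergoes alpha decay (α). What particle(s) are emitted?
α particle = ⁴₂He (2 protons + 2 neutrons)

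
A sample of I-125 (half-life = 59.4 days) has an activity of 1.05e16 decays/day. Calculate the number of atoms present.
N = A/λ = 8.998e17 atoms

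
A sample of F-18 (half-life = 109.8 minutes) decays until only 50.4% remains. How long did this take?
t = t½ × log₂(N₀/N) = 108.5 minutes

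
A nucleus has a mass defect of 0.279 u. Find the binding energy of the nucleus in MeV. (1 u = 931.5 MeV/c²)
B.E. = Δm × 931.5 = 259.9 MeV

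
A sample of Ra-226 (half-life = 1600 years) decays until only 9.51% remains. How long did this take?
t = t½ × log₂(N₀/N) = 5431 years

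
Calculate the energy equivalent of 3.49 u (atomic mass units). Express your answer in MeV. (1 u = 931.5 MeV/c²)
E = mc² = 3251 MeV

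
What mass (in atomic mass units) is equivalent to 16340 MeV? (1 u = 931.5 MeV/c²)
m = E/c² = 17.54 u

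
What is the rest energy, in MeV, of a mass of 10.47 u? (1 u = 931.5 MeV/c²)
E = mc² = 9753 MeV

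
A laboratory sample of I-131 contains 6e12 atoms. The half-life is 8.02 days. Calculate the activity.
A = λN = 5.186e11 decays/day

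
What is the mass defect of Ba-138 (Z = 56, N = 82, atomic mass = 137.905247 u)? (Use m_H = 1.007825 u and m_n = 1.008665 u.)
Δm = Z·m_H + N·m_n − M = 1.243 u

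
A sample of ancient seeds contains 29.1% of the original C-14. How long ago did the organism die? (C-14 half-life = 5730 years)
Age = t½ × log₂(1/ratio) = 10200 years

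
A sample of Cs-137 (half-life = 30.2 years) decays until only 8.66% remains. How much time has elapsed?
t = t½ × log₂(N₀/N) = 106.6 years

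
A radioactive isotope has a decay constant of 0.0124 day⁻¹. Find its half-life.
t½ = ln(2)/λ = 55.9 days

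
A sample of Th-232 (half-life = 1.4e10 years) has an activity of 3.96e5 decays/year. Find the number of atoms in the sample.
N = A/λ = 7.998e15 atoms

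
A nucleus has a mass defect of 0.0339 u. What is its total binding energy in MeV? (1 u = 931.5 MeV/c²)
B.E. = Δm × 931.5 = 31.58 MeV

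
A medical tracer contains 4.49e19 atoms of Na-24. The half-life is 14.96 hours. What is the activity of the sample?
A = λN = 2.08e18 decays/hour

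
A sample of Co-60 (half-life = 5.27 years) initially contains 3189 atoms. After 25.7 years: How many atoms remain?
N = N₀(1/2)^(t/t½) = 108.6 atoms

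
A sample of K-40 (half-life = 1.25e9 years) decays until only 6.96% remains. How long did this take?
t = t½ × log₂(N₀/N) = 4.806e9 years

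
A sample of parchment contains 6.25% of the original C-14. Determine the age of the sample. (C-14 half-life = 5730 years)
Age = t½ × log₂(1/ratio) = 22920 years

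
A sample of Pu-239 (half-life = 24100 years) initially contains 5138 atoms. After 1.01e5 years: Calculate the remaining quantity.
N = N₀(1/2)^(t/t½) = 281.3 atoms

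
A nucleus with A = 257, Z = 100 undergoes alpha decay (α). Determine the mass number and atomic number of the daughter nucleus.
Daughter: A = 253, Z = 98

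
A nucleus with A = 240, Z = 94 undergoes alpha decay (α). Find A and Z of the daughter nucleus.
Daughter: A = 236, Z = 92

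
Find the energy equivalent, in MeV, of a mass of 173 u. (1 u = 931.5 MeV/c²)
E = mc² = 1.611e5 MeV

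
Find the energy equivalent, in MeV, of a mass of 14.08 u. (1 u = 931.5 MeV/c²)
E = mc² = 13120 MeV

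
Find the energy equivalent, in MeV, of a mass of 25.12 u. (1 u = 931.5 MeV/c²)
E = mc² = 23400 MeV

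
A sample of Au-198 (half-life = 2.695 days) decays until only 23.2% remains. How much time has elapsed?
t = t½ × log₂(N₀/N) = 5.681 days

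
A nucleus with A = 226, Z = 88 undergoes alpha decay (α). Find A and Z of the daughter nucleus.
Daughter: A = 222, Z = 86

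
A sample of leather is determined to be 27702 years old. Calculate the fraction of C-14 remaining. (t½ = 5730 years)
N/N₀ = (1/2)^(t/t½) = 0.03505 = 3.5%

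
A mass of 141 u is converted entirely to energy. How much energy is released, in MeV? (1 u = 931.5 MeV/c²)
E = mc² = 1.313e5 MeV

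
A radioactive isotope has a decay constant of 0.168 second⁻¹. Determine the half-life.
t½ = ln(2)/λ = 4.126 seconds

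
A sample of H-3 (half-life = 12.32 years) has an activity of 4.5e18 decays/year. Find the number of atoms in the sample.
N = A/λ = 7.998e19 atoms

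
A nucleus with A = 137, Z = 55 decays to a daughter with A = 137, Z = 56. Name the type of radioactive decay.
ΔA = 0, ΔZ = +1 ⇒ beta-minus decay (β⁻)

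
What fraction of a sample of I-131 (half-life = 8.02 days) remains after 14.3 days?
N/N₀ = (1/2)^(t/t½) = 0.2906 = 29.1%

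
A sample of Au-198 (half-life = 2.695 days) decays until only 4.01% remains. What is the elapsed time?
t = t½ × log₂(N₀/N) = 12.51 days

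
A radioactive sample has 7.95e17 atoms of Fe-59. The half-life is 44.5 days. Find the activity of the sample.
A = λN = 1.238e16 decays/day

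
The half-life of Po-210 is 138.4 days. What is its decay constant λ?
λ = ln(2)/t½ = 0.005008 day⁻¹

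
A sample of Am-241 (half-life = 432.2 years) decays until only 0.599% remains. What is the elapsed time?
t = t½ × log₂(N₀/N) = 3191 years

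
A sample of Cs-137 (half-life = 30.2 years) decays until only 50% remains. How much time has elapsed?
t = t½ × log₂(N₀/N) = 30.2 years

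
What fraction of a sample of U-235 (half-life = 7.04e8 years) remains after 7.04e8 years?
N/N₀ = (1/2)^(t/t½) = 0.5 = 50%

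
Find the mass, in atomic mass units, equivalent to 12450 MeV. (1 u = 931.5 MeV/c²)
m = E/c² = 13.37 u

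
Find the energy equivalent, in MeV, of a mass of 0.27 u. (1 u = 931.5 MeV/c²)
E = mc² = 251.5 MeV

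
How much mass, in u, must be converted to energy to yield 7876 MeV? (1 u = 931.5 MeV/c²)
m = E/c² = 8.455 u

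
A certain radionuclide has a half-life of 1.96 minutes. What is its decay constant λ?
λ = ln(2)/t½ = 0.3536 minute⁻¹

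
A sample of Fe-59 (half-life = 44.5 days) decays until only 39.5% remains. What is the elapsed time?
t = t½ × log₂(N₀/N) = 59.63 days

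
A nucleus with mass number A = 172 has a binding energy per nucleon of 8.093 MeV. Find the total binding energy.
B.E. = 8.093 × 172 = 1392 MeV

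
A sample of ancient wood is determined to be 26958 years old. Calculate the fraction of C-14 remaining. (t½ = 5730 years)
N/N₀ = (1/2)^(t/t½) = 0.03835 = 3.83%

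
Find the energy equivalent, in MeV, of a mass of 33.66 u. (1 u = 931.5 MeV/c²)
E = mc² = 31350 MeV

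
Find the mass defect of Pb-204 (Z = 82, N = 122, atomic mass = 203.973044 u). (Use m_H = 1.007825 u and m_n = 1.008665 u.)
Δm = Z·m_H + N·m_n − M = 1.726 u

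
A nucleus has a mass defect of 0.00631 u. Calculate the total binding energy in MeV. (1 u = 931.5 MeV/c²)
B.E. = Δm × 931.5 = 5.878 MeV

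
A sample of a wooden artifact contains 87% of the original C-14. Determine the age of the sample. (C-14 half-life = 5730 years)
Age = t½ × log₂(1/ratio) = 1151 years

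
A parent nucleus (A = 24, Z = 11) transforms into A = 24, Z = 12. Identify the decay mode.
ΔA = 0, ΔZ = +1 ⇒ beta-minus decay (β⁻)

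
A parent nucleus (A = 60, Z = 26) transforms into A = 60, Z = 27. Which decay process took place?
ΔA = 0, ΔZ = +1 ⇒ beta-minus decay (β⁻)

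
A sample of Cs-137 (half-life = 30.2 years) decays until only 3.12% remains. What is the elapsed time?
t = t½ × log₂(N₀/N) = 151.1 years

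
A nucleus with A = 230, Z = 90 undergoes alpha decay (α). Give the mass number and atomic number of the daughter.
Daughter: A = 226, Z = 88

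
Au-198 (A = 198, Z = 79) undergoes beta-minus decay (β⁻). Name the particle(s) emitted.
β⁻: electron (e⁻) + antineutrino (ν̄ₑ)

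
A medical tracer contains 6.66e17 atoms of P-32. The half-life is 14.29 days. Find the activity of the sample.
A = λN = 3.23e16 decays/day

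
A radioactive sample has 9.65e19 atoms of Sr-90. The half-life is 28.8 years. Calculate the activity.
A = λN = 2.323e18 decays/year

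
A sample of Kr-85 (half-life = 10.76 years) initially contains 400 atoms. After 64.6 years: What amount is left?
N = N₀(1/2)^(t/t½) = 6.234 atoms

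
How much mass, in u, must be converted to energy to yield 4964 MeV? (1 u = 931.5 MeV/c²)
m = E/c² = 5.329 u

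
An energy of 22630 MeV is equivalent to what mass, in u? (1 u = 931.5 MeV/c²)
m = E/c² = 24.29 u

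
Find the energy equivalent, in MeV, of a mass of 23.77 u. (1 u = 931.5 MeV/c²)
E = mc² = 22140 MeV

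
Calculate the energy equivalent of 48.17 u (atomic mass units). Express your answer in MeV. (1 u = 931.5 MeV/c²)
E = mc² = 44870 MeV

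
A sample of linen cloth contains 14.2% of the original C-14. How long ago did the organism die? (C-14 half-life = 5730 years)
Age = t½ × log₂(1/ratio) = 16140 years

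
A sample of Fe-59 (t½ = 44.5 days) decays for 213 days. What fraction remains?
N/N₀ = (1/2)^(t/t½) = 0.03623 = 3.62%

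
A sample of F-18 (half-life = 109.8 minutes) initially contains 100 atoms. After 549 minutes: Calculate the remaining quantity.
N = N₀(1/2)^(t/t½) = 3.125 atoms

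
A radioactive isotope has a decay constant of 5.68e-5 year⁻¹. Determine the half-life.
t½ = ln(2)/λ = 12200 years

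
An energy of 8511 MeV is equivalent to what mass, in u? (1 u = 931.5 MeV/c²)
m = E/c² = 9.137 u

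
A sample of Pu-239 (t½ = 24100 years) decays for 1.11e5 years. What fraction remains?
N/N₀ = (1/2)^(t/t½) = 0.04107 = 4.11%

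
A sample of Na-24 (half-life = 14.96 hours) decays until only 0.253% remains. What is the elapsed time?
t = t½ × log₂(N₀/N) = 129.1 hours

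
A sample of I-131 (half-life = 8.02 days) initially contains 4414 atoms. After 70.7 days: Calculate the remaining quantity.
N = N₀(1/2)^(t/t½) = 9.797 atoms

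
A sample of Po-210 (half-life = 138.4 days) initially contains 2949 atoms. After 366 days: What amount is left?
N = N₀(1/2)^(t/t½) = 471.6 atoms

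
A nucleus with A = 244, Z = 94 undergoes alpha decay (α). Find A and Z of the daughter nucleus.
Daughter: A = 240, Z = 92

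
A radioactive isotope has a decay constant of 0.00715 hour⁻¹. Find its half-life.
t½ = ln(2)/λ = 96.94 hours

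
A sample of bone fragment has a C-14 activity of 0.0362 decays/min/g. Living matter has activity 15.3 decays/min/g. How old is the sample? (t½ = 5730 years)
Age = t½ × log₂(A₀/A) = 49980 years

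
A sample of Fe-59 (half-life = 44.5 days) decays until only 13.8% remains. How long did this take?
t = t½ × log₂(N₀/N) = 127.1 days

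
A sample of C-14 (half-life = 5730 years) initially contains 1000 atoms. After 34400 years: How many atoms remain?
N = N₀(1/2)^(t/t½) = 15.59 atoms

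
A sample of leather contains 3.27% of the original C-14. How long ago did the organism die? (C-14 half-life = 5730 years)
Age = t½ × log₂(1/ratio) = 28280 years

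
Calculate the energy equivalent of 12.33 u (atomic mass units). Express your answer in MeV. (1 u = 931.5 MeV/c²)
E = mc² = 11490 MeV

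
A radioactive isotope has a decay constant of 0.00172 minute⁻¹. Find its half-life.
t½ = ln(2)/λ = 403 minutes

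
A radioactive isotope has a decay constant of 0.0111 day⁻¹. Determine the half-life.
t½ = ln(2)/λ = 62.45 days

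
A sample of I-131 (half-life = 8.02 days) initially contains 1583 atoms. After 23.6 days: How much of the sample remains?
N = N₀(1/2)^(t/t½) = 205.9 atoms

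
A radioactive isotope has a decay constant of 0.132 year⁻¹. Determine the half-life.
t½ = ln(2)/λ = 5.251 years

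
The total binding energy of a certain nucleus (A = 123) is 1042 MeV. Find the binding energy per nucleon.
B.E./A = 1042/123 = 8.472 MeV/nucleon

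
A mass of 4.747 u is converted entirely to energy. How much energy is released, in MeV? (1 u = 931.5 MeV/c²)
E = mc² = 4422 MeV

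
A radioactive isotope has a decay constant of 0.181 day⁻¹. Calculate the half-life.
t½ = ln(2)/λ = 3.83 days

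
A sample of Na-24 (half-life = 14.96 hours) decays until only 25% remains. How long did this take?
t = t½ × log₂(N₀/N) = 29.92 hours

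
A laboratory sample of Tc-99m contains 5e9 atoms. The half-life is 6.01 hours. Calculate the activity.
A = λN = 5.767e8 decays/hour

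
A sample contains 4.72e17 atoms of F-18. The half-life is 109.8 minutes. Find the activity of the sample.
A = λN = 2.98e15 decays/minute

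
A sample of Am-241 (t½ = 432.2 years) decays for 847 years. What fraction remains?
N/N₀ = (1/2)^(t/t½) = 0.2571 = 25.7%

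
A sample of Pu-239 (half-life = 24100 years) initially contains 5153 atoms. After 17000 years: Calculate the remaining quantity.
N = N₀(1/2)^(t/t½) = 3160 atoms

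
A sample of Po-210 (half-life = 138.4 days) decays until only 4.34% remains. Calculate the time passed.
t = t½ × log₂(N₀/N) = 626.4 days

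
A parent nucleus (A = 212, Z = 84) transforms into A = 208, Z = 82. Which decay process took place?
ΔA = -4, ΔZ = -2 ⇒ alpha decay (α)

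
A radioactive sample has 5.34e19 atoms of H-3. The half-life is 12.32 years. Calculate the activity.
A = λN = 3.004e18 decays/year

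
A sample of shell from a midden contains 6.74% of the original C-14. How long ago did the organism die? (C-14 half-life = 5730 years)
Age = t½ × log₂(1/ratio) = 22300 years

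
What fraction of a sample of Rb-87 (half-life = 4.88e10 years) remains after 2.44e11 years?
N/N₀ = (1/2)^(t/t½) = 0.03125 = 3.12%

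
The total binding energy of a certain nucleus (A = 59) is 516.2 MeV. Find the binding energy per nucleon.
B.E./A = 516.2/59 = 8.749 MeV/nucleon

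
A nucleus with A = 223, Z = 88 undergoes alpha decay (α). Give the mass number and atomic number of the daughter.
Daughter: A = 219, Z = 86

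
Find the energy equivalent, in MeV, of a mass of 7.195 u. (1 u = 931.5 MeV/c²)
E = mc² = 6702 MeV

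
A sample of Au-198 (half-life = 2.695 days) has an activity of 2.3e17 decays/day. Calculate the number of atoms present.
N = A/λ = 8.943e17 atoms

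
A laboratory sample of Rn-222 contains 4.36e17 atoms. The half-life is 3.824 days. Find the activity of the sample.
A = λN = 7.903e16 decays/day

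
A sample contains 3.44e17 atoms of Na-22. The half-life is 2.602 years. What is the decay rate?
A = λN = 9.164e16 decays/year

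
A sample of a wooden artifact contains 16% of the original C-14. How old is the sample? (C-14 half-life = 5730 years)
Age = t½ × log₂(1/ratio) = 15150 years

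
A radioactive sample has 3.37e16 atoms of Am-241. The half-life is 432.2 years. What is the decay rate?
A = λN = 5.405e13 decays/year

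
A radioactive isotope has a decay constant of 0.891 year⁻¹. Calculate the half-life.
t½ = ln(2)/λ = 0.7779 years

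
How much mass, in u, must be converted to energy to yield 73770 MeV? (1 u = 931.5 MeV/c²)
m = E/c² = 79.19 u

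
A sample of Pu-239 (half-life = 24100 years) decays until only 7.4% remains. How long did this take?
t = t½ × log₂(N₀/N) = 90530 years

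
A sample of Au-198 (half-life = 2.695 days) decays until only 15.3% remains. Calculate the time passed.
t = t½ × log₂(N₀/N) = 7.299 days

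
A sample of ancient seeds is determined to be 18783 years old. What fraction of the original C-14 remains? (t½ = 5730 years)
N/N₀ = (1/2)^(t/t½) = 0.1031 = 10.3%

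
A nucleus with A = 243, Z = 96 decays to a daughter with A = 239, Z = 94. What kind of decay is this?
ΔA = -4, ΔZ = -2 ⇒ alpha decay (α)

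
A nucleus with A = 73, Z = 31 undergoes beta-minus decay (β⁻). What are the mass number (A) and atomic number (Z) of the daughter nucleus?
Daughter: A = 73, Z = 32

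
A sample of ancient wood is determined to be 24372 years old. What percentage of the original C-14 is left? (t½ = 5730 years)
N/N₀ = (1/2)^(t/t½) = 0.05243 = 5.24%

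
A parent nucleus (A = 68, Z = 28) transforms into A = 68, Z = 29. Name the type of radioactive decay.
ΔA = 0, ΔZ = +1 ⇒ beta-minus decay (β⁻)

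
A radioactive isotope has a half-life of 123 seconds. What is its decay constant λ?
λ = ln(2)/t½ = 0.005635 second⁻¹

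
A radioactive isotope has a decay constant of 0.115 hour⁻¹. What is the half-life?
t½ = ln(2)/λ = 6.027 hours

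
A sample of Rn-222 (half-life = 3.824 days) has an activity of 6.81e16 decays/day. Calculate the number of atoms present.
N = A/λ = 3.757e17 atoms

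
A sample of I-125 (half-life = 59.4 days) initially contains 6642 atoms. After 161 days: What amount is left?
N = N₀(1/2)^(t/t½) = 1015 atoms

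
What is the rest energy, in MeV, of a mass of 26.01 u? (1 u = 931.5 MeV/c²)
E = mc² = 24230 MeV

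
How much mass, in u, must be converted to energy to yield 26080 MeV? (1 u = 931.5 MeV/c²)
m = E/c² = 28 u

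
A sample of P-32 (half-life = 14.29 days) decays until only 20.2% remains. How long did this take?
t = t½ × log₂(N₀/N) = 32.98 days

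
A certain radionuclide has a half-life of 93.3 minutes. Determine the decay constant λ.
λ = ln(2)/t½ = 0.007429 minute⁻¹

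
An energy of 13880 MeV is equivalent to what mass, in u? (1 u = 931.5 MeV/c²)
m = E/c² = 14.9 u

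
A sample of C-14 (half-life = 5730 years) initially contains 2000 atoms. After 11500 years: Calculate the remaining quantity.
N = N₀(1/2)^(t/t½) = 497.6 atoms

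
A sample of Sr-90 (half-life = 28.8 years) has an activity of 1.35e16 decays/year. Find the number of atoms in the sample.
N = A/λ = 5.609e17 atoms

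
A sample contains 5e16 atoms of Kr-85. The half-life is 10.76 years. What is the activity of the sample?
A = λN = 3.221e15 decays/year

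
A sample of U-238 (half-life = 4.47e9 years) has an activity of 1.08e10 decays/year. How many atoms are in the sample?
N = A/λ = 6.965e19 atoms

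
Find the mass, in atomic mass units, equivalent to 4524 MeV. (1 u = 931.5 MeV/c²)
m = E/c² = 4.857 u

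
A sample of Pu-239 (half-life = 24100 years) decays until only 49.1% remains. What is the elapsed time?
t = t½ × log₂(N₀/N) = 24730 years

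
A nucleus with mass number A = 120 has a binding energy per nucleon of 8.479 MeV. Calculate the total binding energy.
B.E. = 8.479 × 120 = 1017 MeV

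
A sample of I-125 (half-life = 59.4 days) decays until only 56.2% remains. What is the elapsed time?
t = t½ × log₂(N₀/N) = 49.38 days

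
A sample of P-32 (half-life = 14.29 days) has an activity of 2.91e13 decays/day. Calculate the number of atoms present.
N = A/λ = 5.999e14 atoms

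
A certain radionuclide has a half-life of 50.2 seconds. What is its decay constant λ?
λ = ln(2)/t½ = 0.01381 second⁻¹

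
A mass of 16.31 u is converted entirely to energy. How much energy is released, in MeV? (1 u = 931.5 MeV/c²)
E = mc² = 15190 MeV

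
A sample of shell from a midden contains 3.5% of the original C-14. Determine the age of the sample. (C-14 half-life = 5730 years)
Age = t½ × log₂(1/ratio) = 27710 years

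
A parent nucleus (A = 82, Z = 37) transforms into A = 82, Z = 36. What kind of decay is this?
ΔA = 0, ΔZ = -1 ⇒ beta-plus decay (β⁺) or electron capture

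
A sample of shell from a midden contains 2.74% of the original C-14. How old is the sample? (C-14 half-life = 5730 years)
Age = t½ × log₂(1/ratio) = 29740 years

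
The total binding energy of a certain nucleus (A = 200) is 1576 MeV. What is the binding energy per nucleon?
B.E./A = 1576/200 = 7.88 MeV/nucleon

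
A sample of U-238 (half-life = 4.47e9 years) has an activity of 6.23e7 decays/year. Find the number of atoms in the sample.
N = A/λ = 4.018e17 atoms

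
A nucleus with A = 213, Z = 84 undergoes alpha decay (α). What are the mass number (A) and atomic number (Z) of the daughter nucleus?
Daughter: A = 209, Z = 82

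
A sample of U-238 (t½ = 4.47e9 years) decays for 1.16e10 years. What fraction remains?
N/N₀ = (1/2)^(t/t½) = 0.1655 = 16.6%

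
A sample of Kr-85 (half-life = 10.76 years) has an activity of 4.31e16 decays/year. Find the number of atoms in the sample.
N = A/λ = 6.691e17 atoms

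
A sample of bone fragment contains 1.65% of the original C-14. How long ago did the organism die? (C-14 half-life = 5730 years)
Age = t½ × log₂(1/ratio) = 33930 years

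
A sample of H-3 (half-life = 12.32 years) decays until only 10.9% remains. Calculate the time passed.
t = t½ × log₂(N₀/N) = 39.39 years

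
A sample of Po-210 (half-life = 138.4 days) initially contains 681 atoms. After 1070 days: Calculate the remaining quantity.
N = N₀(1/2)^(t/t½) = 3.205 atoms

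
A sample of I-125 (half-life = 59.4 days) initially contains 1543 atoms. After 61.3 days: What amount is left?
N = N₀(1/2)^(t/t½) = 754.6 atoms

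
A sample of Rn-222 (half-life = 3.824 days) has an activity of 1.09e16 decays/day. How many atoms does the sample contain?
N = A/λ = 6.013e16 atoms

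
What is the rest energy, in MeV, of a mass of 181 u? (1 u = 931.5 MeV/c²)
E = mc² = 1.686e5 MeV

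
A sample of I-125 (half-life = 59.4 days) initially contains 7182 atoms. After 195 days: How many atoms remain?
N = N₀(1/2)^(t/t½) = 737.9 atoms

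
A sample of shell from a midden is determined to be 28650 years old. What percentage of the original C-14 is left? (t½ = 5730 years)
N/N₀ = (1/2)^(t/t½) = 0.03125 = 3.12%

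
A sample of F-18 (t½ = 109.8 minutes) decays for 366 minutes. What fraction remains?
N/N₀ = (1/2)^(t/t½) = 0.09921 = 9.92%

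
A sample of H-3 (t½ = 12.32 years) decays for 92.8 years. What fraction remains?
N/N₀ = (1/2)^(t/t½) = 0.005401 = 0.54%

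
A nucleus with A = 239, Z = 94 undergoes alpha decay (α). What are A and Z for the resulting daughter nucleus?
Daughter: A = 235, Z = 92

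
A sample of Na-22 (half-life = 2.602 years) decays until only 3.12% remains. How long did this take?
t = t½ × log₂(N₀/N) = 13.02 years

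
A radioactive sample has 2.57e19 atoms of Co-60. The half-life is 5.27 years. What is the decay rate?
A = λN = 3.38e18 decays/year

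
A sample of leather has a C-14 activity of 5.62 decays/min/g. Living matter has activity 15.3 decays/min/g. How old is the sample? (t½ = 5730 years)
Age = t½ × log₂(A₀/A) = 8279 years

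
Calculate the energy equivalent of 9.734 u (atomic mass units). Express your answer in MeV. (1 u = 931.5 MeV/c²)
E = mc² = 9067 MeV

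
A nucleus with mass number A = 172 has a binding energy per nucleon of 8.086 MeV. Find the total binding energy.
B.E. = 8.086 × 172 = 1391 MeV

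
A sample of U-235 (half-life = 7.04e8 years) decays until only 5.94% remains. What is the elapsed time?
t = t½ × log₂(N₀/N) = 2.868e9 years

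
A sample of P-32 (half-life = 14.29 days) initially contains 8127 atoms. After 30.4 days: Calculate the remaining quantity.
N = N₀(1/2)^(t/t½) = 1860 atoms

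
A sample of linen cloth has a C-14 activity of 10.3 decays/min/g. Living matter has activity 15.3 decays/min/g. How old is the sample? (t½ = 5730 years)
Age = t½ × log₂(A₀/A) = 3271 years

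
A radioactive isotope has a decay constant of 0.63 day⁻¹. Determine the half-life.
t½ = ln(2)/λ = 1.1 days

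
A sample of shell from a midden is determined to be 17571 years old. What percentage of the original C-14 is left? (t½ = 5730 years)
N/N₀ = (1/2)^(t/t½) = 0.1194 = 11.9%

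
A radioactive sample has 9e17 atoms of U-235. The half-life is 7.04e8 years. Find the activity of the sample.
A = λN = 8.861e8 decays/year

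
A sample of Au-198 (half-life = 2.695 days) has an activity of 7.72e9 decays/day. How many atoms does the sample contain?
N = A/λ = 3.002e10 atoms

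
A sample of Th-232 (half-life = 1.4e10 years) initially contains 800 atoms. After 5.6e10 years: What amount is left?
N = N₀(1/2)^(t/t½) = 50 atoms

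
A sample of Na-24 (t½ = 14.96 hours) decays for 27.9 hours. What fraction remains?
N/N₀ = (1/2)^(t/t½) = 0.2745 = 27.5%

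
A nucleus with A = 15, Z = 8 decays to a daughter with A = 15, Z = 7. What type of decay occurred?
ΔA = 0, ΔZ = -1 ⇒ beta-plus decay (β⁺) or electron capture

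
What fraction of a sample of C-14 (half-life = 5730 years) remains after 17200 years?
N/N₀ = (1/2)^(t/t½) = 0.1248 = 12.5%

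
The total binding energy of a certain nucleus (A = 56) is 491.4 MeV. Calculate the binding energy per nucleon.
B.E./A = 491.4/56 = 8.775 MeV/nucleon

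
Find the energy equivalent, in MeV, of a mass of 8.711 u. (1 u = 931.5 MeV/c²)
E = mc² = 8114 MeV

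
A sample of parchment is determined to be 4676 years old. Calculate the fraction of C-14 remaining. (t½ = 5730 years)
N/N₀ = (1/2)^(t/t½) = 0.568 = 56.8%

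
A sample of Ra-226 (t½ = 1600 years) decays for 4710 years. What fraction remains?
N/N₀ = (1/2)^(t/t½) = 0.13 = 13%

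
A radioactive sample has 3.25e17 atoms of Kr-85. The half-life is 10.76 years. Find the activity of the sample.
A = λN = 2.094e16 decays/year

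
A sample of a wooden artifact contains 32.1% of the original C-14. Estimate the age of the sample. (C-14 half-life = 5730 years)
Age = t½ × log₂(1/ratio) = 9394 years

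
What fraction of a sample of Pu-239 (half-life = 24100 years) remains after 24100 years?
N/N₀ = (1/2)^(t/t½) = 0.5 = 50%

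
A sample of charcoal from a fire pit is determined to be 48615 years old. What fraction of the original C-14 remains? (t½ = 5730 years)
N/N₀ = (1/2)^(t/t½) = 0.002792 = 0.279%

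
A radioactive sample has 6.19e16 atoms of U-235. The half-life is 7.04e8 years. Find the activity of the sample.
A = λN = 6.095e7 decays/year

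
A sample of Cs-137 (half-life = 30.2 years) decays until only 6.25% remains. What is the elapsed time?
t = t½ × log₂(N₀/N) = 120.8 years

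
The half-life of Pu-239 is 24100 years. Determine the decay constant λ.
λ = ln(2)/t½ = 2.876e-5 year⁻¹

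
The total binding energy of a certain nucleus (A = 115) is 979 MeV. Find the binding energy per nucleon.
B.E./A = 979/115 = 8.513 MeV/nucleon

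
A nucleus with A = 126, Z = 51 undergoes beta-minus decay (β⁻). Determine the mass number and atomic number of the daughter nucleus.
Daughter: A = 126, Z = 52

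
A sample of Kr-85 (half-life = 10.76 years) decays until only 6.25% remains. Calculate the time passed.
t = t½ × log₂(N₀/N) = 43.04 years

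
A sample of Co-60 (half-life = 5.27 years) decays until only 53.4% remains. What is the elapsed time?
t = t½ × log₂(N₀/N) = 4.77 years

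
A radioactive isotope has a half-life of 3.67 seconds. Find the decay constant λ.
λ = ln(2)/t½ = 0.1889 second⁻¹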